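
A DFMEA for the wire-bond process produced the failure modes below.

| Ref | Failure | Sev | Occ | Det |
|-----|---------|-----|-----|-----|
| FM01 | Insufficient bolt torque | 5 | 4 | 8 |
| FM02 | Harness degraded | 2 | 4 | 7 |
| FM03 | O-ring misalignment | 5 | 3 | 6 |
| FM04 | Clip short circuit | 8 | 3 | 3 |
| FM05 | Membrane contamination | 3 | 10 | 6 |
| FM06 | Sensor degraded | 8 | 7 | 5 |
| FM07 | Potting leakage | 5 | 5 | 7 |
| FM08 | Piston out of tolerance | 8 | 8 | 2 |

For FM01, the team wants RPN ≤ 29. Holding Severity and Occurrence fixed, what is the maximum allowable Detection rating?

FM01: S=5, O=4, D=8 → current RPN = 160.
Fixed product = 20. Need 20 × D ≤ 29, so D ≤ 29/20 = 1.45.
Maximum integer Detection rating = 1 (gives RPN 20; D=2 would give 40 > 29).

1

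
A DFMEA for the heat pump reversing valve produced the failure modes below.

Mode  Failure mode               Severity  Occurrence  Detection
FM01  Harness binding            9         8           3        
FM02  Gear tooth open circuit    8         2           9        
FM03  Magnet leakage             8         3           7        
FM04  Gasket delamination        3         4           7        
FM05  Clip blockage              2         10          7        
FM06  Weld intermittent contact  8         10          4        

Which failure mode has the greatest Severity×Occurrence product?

FM06

Criticality = Severity × Occurrence:
  FM01: 9 × 8 = 72
  FM02: 8 × 2 = 16
  FM03: 8 × 3 = 24
  FM04: 3 × 4 = 12
  FM05: 2 × 10 = 20
  FM06: 8 × 10 = 80
Highest criticality is 80 → FM06.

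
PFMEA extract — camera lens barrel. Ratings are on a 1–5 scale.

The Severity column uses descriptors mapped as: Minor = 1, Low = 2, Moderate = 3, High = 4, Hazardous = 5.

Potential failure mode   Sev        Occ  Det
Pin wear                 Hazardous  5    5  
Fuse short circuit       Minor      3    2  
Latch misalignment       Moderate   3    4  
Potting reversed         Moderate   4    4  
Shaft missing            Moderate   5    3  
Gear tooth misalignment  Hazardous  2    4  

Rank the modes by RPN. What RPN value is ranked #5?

36

RPN = Severity × Occurrence × Detection:
  Pin wear: 5 × 5 × 5 = 125
  Fuse short circuit: 1 × 3 × 2 = 6
  Latch misalignment: 3 × 3 × 4 = 36
  Potting reversed: 3 × 4 × 4 = 48
  Shaft missing: 3 × 5 × 3 = 45
  Gear tooth misalignment: 5 × 2 × 4 = 40
Sorted descending: 125, 48, 45, 40, 36, 6.
The fifth-highest RPN is 36 (Latch misalignment).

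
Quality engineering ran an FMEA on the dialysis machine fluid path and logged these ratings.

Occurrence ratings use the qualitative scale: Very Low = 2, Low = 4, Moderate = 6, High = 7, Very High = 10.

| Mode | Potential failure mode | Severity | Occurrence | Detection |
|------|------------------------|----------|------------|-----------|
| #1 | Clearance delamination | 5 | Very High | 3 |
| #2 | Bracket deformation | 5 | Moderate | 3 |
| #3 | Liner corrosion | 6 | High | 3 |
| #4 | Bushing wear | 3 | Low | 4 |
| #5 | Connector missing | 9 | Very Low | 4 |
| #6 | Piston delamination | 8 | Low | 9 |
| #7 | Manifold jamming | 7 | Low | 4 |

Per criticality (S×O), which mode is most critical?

#1

Criticality = Severity × Occurrence:
  #1: 5 × 10 = 50
  #2: 5 × 6 = 30
  #3: 6 × 7 = 42
  #4: 3 × 4 = 12
  #5: 9 × 2 = 18
  #6: 8 × 4 = 32
  #7: 7 × 4 = 28
Highest criticality is 50 → #1.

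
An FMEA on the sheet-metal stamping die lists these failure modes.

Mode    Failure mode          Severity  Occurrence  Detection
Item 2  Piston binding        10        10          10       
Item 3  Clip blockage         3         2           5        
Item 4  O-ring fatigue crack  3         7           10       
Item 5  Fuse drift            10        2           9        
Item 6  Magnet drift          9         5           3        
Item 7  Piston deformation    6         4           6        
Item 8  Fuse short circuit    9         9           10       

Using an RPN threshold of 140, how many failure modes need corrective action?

5

RPN = Severity × Occurrence × Detection:
  Item 2: 10 × 10 × 10 = 1000
  Item 3: 3 × 2 × 5 = 30
  Item 4: 3 × 7 × 10 = 210
  Item 5: 10 × 2 × 9 = 180
  Item 6: 9 × 5 × 3 = 135
  Item 7: 6 × 4 × 6 = 144
  Item 8: 9 × 9 × 10 = 810
Modes with RPN ≥ 140: Item 2 (1000), Item 4 (210), Item 5 (180), Item 7 (144), Item 8 (810) → 5.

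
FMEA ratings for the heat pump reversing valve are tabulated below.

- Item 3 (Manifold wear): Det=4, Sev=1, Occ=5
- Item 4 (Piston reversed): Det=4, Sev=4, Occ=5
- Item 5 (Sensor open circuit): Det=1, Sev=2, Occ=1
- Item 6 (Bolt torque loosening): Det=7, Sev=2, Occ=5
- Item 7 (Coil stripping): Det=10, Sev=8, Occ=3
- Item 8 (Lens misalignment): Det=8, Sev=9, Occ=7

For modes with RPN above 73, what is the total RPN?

RPN = Severity × Occurrence × Detection:
  Item 3: 1 × 5 × 4 = 20
  Item 4: 4 × 5 × 4 = 80
  Item 5: 2 × 1 × 1 = 2
  Item 6: 2 × 5 × 7 = 70
  Item 7: 8 × 3 × 10 = 240
  Item 8: 9 × 7 × 8 = 504
RPN > 73: Item 4 (80), Item 7 (240), Item 8 (504).
Sum: 80 + 240 + 504 = 824.

824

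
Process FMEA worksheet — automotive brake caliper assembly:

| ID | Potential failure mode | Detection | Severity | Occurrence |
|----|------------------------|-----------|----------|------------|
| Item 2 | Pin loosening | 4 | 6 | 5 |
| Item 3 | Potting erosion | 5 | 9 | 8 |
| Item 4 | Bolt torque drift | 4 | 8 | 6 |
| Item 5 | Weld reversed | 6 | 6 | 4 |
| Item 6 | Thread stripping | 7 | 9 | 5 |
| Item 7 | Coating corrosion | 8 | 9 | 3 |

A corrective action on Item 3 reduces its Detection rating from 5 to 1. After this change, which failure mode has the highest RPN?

Item 6

RPN = Severity × Occurrence × Detection:
  Item 2: 6 × 5 × 4 = 120
  Item 3: 9 × 8 × 5 = 360
  Item 4: 8 × 6 × 4 = 192
  Item 5: 6 × 4 × 6 = 144
  Item 6: 9 × 5 × 7 = 315
  Item 7: 9 × 3 × 8 = 216
After action: Item 3 → 9 × 8 × 1 = 72.
Revised RPNs: Item 6=315, Item 7=216, Item 4=192, Item 5=144, Item 2=120, Item 3=72.
Highest is now Item 6 (315).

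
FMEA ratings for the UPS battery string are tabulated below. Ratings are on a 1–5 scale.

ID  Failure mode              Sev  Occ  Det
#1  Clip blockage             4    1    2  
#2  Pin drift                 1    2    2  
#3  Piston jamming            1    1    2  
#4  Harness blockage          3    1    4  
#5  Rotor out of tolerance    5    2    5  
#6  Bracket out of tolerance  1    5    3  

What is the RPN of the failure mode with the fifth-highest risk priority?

4

RPN = Severity × Occurrence × Detection:
  #1: 4 × 1 × 2 = 8
  #2: 1 × 2 × 2 = 4
  #3: 1 × 1 × 2 = 2
  #4: 3 × 1 × 4 = 12
  #5: 5 × 2 × 5 = 50
  #6: 1 × 5 × 3 = 15
Sorted descending: 50, 15, 12, 8, 4, 2.
The fifth-highest RPN is 4 (#2).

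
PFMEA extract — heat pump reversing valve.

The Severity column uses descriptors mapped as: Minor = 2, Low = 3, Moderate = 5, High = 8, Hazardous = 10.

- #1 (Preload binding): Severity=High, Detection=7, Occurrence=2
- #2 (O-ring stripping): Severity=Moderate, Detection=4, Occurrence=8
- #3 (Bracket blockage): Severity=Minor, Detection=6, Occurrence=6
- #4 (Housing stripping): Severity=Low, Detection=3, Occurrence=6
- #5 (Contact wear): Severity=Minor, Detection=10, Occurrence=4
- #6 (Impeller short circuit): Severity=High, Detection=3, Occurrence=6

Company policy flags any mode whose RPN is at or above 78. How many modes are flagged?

4

RPN = Severity × Occurrence × Detection:
  #1: 8 × 2 × 7 = 112
  #2: 5 × 8 × 4 = 160
  #3: 2 × 6 × 6 = 72
  #4: 3 × 6 × 3 = 54
  #5: 2 × 4 × 10 = 80
  #6: 8 × 6 × 3 = 144
Modes with RPN ≥ 78: #1 (112), #2 (160), #5 (80), #6 (144) → 4.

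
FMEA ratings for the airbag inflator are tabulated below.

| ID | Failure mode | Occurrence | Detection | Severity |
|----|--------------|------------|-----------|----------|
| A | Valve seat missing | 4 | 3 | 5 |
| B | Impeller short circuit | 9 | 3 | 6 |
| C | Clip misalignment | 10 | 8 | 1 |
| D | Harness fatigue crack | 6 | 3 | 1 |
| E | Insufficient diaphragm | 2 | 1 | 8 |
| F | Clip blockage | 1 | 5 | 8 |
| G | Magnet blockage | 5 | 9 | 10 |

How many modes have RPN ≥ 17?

RPN = Severity × Occurrence × Detection:
  A: 5 × 4 × 3 = 60
  B: 6 × 9 × 3 = 162
  C: 1 × 10 × 8 = 80
  D: 1 × 6 × 3 = 18
  E: 8 × 2 × 1 = 16
  F: 8 × 1 × 5 = 40
  G: 10 × 5 × 9 = 450
Modes with RPN ≥ 17: A (60), B (162), C (80), D (18), F (40), G (450) → 6.

6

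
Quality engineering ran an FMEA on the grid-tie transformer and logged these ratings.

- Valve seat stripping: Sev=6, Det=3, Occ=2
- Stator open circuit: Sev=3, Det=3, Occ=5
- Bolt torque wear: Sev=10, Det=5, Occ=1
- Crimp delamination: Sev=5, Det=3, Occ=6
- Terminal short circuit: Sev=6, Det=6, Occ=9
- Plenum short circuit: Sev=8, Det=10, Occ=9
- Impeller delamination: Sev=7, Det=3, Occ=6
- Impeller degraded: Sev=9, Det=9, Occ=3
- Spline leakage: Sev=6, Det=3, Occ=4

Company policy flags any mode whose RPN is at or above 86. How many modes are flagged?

5

RPN = Severity × Occurrence × Detection:
  Valve seat stripping: 6 × 2 × 3 = 36
  Stator open circuit: 3 × 5 × 3 = 45
  Bolt torque wear: 10 × 1 × 5 = 50
  Crimp delamination: 5 × 6 × 3 = 90
  Terminal short circuit: 6 × 9 × 6 = 324
  Plenum short circuit: 8 × 9 × 10 = 720
  Impeller delamination: 7 × 6 × 3 = 126
  Impeller degraded: 9 × 3 × 9 = 243
  Spline leakage: 6 × 4 × 3 = 72
Modes with RPN ≥ 86: Crimp delamination (90), Terminal short circuit (324), Plenum short circuit (720), Impeller delamination (126), Impeller degraded (243) → 5.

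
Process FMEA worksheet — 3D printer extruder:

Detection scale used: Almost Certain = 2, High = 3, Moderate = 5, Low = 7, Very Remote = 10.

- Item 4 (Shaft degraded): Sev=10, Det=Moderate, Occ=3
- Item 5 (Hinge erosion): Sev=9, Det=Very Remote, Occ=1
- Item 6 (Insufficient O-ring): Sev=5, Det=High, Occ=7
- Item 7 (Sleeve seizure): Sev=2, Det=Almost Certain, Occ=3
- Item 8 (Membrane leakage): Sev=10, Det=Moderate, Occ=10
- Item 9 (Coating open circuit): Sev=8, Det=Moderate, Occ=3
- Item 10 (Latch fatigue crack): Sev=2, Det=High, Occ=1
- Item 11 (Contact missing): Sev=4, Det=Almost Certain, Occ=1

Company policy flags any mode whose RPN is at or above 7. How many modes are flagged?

RPN = Severity × Occurrence × Detection:
  Item 4: 10 × 3 × 5 = 150
  Item 5: 9 × 1 × 10 = 90
  Item 6: 5 × 7 × 3 = 105
  Item 7: 2 × 3 × 2 = 12
  Item 8: 10 × 10 × 5 = 500
  Item 9: 8 × 3 × 5 = 120
  Item 10: 2 × 1 × 3 = 6
  Item 11: 4 × 1 × 2 = 8
Modes with RPN ≥ 7: Item 4 (150), Item 5 (90), Item 6 (105), Item 7 (12), Item 8 (500), Item 9 (120), Item 11 (8) → 7.

7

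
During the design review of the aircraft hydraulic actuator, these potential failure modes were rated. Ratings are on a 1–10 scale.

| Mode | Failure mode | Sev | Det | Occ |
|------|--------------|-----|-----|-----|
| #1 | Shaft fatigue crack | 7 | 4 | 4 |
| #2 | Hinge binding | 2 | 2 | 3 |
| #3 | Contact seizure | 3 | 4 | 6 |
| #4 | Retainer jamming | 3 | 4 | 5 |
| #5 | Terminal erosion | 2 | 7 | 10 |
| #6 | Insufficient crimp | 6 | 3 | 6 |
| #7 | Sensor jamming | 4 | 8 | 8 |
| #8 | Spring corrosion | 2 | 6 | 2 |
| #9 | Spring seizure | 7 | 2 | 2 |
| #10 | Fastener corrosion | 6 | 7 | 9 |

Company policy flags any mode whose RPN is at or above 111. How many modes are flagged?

4

RPN = Severity × Occurrence × Detection:
  #1: 7 × 4 × 4 = 112
  #2: 2 × 3 × 2 = 12
  #3: 3 × 6 × 4 = 72
  #4: 3 × 5 × 4 = 60
  #5: 2 × 10 × 7 = 140
  #6: 6 × 6 × 3 = 108
  #7: 4 × 8 × 8 = 256
  #8: 2 × 2 × 6 = 24
  #9: 7 × 2 × 2 = 28
  #10: 6 × 9 × 7 = 378
Modes with RPN ≥ 111: #1 (112), #5 (140), #7 (256), #10 (378) → 4.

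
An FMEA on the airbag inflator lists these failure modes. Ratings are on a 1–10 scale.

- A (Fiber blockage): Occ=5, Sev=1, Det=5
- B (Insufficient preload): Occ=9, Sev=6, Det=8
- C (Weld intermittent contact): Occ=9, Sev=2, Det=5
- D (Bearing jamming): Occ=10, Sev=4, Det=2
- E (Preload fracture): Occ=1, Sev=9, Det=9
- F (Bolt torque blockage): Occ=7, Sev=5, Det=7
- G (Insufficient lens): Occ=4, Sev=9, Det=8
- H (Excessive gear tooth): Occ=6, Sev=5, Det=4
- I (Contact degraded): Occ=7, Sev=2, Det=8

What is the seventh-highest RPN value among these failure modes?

RPN = Severity × Occurrence × Detection:
  A: 1 × 5 × 5 = 25
  B: 6 × 9 × 8 = 432
  C: 2 × 9 × 5 = 90
  D: 4 × 10 × 2 = 80
  E: 9 × 1 × 9 = 81
  F: 5 × 7 × 7 = 245
  G: 9 × 4 × 8 = 288
  H: 5 × 6 × 4 = 120
  I: 2 × 7 × 8 = 112
Sorted descending: 432, 288, 245, 120, 112, 90, 81, 80, 25.
The seventh-highest RPN is 81 (E).

81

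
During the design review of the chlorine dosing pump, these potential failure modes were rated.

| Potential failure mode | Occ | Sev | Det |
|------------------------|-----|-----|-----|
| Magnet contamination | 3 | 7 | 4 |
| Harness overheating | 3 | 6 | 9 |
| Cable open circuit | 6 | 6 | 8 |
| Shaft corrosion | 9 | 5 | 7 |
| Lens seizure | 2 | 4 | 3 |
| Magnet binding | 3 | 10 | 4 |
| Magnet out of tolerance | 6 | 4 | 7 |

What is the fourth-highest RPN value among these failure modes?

RPN = Severity × Occurrence × Detection:
  Magnet contamination: 7 × 3 × 4 = 84
  Harness overheating: 6 × 3 × 9 = 162
  Cable open circuit: 6 × 6 × 8 = 288
  Shaft corrosion: 5 × 9 × 7 = 315
  Lens seizure: 4 × 2 × 3 = 24
  Magnet binding: 10 × 3 × 4 = 120
  Magnet out of tolerance: 4 × 6 × 7 = 168
Sorted descending: 315, 288, 168, 162, 120, 84, 24.
The fourth-highest RPN is 162 (Harness overheating).

162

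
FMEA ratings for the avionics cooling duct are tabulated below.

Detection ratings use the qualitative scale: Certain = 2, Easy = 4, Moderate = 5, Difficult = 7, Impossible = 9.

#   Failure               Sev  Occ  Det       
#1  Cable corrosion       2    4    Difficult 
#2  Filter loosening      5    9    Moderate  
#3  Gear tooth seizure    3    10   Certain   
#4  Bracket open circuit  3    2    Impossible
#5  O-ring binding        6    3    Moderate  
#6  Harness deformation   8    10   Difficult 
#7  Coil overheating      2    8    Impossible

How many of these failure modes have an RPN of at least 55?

RPN = Severity × Occurrence × Detection:
  #1: 2 × 4 × 7 = 56
  #2: 5 × 9 × 5 = 225
  #3: 3 × 10 × 2 = 60
  #4: 3 × 2 × 9 = 54
  #5: 6 × 3 × 5 = 90
  #6: 8 × 10 × 7 = 560
  #7: 2 × 8 × 9 = 144
Modes with RPN ≥ 55: #1 (56), #2 (225), #3 (60), #5 (90), #6 (560), #7 (144) → 6.

6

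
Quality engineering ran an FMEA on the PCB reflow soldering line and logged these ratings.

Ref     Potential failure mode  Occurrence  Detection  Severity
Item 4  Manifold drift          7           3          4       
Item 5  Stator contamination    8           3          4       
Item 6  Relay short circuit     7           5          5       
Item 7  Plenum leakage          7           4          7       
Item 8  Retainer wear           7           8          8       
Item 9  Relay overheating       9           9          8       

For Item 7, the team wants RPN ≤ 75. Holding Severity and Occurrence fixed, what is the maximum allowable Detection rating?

1

Item 7: S=7, O=7, D=4 → current RPN = 196.
Fixed product = 49. Need 49 × D ≤ 75, so D ≤ 75/49 = 1.53.
Maximum integer Detection rating = 1 (gives RPN 49; D=2 would give 98 > 75).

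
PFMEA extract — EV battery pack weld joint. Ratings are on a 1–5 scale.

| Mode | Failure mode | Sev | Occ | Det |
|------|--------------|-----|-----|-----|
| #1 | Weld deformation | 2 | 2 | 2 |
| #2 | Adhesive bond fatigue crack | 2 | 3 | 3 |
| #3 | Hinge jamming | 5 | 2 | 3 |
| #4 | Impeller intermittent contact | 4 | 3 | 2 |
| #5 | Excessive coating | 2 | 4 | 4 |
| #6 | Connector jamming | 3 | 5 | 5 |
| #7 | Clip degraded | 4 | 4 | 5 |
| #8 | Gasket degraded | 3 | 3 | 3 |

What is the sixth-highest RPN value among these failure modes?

RPN = Severity × Occurrence × Detection:
  #1: 2 × 2 × 2 = 8
  #2: 2 × 3 × 3 = 18
  #3: 5 × 2 × 3 = 30
  #4: 4 × 3 × 2 = 24
  #5: 2 × 4 × 4 = 32
  #6: 3 × 5 × 5 = 75
  #7: 4 × 4 × 5 = 80
  #8: 3 × 3 × 3 = 27
Sorted descending: 80, 75, 32, 30, 27, 24, 18, 8.
The sixth-highest RPN is 24 (#4).

24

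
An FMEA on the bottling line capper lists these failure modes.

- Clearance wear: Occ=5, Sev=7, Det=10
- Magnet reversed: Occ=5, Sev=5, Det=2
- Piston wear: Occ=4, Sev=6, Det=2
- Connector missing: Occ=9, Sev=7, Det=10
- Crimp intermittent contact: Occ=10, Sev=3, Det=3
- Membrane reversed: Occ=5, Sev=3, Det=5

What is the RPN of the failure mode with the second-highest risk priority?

RPN = Severity × Occurrence × Detection:
  Clearance wear: 7 × 5 × 10 = 350
  Magnet reversed: 5 × 5 × 2 = 50
  Piston wear: 6 × 4 × 2 = 48
  Connector missing: 7 × 9 × 10 = 630
  Crimp intermittent contact: 3 × 10 × 3 = 90
  Membrane reversed: 3 × 5 × 5 = 75
Sorted descending: 630, 350, 90, 75, 50, 48.
The second-highest RPN is 350 (Clearance wear).

350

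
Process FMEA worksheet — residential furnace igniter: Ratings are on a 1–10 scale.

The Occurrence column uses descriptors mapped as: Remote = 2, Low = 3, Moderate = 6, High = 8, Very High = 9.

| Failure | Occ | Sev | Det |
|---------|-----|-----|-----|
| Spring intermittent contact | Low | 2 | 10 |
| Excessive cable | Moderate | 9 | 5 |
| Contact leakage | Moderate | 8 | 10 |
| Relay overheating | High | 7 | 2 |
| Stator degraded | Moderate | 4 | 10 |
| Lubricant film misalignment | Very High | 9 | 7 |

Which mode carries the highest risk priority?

Lubricant film misalignment

RPN = Severity × Occurrence × Detection:
  Spring intermittent contact: 2 × 3 × 10 = 60
  Excessive cable: 9 × 6 × 5 = 270
  Contact leakage: 8 × 6 × 10 = 480
  Relay overheating: 7 × 8 × 2 = 112
  Stator degraded: 4 × 6 × 10 = 240
  Lubricant film misalignment: 9 × 9 × 7 = 567
Highest RPN is 567 → Lubricant film misalignment.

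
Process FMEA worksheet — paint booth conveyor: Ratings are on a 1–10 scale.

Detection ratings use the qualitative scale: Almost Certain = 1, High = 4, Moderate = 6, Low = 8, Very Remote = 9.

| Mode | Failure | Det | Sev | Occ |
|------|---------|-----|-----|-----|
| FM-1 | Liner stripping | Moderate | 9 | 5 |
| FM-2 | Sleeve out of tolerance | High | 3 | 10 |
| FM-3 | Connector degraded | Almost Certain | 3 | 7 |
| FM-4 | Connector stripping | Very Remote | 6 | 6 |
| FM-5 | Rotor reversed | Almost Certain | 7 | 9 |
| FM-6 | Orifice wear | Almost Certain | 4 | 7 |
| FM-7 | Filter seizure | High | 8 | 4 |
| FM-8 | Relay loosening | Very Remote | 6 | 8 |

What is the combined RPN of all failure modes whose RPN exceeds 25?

1365

RPN = Severity × Occurrence × Detection:
  FM-1: 9 × 5 × 6 = 270
  FM-2: 3 × 10 × 4 = 120
  FM-3: 3 × 7 × 1 = 21
  FM-4: 6 × 6 × 9 = 324
  FM-5: 7 × 9 × 1 = 63
  FM-6: 4 × 7 × 1 = 28
  FM-7: 8 × 4 × 4 = 128
  FM-8: 6 × 8 × 9 = 432
RPN > 25: FM-1 (270), FM-2 (120), FM-4 (324), FM-5 (63), FM-6 (28), FM-7 (128), FM-8 (432).
Sum: 270 + 120 + 324 + 63 + 28 + 128 + 432 = 1365.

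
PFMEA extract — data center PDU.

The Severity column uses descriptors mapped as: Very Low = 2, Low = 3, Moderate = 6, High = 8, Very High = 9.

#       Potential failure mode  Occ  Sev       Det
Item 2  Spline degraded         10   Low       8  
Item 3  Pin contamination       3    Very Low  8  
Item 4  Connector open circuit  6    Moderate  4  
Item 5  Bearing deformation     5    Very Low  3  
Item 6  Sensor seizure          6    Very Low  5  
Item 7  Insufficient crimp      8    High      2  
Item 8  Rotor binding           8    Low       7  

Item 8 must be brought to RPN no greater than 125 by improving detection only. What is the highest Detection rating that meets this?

Item 8: S=3, O=8, D=7 → current RPN = 168.
Fixed product = 24. Need 24 × D ≤ 125, so D ≤ 125/24 = 5.21.
Maximum integer Detection rating = 5 (gives RPN 120; D=6 would give 144 > 125).

5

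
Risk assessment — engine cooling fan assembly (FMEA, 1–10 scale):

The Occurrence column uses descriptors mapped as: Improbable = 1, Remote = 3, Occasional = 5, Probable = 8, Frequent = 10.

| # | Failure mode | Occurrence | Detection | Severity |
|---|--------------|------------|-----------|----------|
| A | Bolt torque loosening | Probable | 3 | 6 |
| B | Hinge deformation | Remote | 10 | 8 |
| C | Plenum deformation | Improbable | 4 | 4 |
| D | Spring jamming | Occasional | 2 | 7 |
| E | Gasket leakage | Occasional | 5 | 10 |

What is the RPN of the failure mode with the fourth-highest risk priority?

70

RPN = Severity × Occurrence × Detection:
  A: 6 × 8 × 3 = 144
  B: 8 × 3 × 10 = 240
  C: 4 × 1 × 4 = 16
  D: 7 × 5 × 2 = 70
  E: 10 × 5 × 5 = 250
Sorted descending: 250, 240, 144, 70, 16.
The fourth-highest RPN is 70 (D).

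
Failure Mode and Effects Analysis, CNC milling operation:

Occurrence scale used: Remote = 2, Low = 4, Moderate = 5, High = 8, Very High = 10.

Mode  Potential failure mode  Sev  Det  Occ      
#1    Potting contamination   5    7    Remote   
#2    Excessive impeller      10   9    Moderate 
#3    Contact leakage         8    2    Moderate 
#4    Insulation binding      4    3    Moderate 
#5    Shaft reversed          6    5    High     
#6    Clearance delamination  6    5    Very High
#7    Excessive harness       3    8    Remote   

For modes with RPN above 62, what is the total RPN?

RPN = Severity × Occurrence × Detection:
  #1: 5 × 2 × 7 = 70
  #2: 10 × 5 × 9 = 450
  #3: 8 × 5 × 2 = 80
  #4: 4 × 5 × 3 = 60
  #5: 6 × 8 × 5 = 240
  #6: 6 × 10 × 5 = 300
  #7: 3 × 2 × 8 = 48
RPN > 62: #1 (70), #2 (450), #3 (80), #5 (240), #6 (300).
Sum: 70 + 450 + 80 + 240 + 300 = 1140.

1140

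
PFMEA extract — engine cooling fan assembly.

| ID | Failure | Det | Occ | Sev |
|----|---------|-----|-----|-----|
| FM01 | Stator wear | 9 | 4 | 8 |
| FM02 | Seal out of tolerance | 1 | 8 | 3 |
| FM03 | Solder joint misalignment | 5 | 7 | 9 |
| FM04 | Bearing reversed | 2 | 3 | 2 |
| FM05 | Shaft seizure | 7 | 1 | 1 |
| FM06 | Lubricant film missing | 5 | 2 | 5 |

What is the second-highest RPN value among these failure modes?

288

RPN = Severity × Occurrence × Detection:
  FM01: 8 × 4 × 9 = 288
  FM02: 3 × 8 × 1 = 24
  FM03: 9 × 7 × 5 = 315
  FM04: 2 × 3 × 2 = 12
  FM05: 1 × 1 × 7 = 7
  FM06: 5 × 2 × 5 = 50
Sorted descending: 315, 288, 50, 24, 12, 7.
The second-highest RPN is 288 (FM01).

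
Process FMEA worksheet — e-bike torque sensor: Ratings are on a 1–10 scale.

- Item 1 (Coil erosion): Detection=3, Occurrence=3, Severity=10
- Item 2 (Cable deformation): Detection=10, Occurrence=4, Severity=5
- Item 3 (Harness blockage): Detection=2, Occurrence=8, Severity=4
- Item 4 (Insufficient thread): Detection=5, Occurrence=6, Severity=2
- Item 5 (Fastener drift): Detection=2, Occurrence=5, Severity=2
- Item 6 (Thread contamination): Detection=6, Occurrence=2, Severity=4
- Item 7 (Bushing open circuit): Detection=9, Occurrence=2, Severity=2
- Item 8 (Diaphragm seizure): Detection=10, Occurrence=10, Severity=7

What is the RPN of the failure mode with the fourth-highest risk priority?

RPN = Severity × Occurrence × Detection:
  Item 1: 10 × 3 × 3 = 90
  Item 2: 5 × 4 × 10 = 200
  Item 3: 4 × 8 × 2 = 64
  Item 4: 2 × 6 × 5 = 60
  Item 5: 2 × 5 × 2 = 20
  Item 6: 4 × 2 × 6 = 48
  Item 7: 2 × 2 × 9 = 36
  Item 8: 7 × 10 × 10 = 700
Sorted descending: 700, 200, 90, 64, 60, 48, 36, 20.
The fourth-highest RPN is 64 (Item 3).

64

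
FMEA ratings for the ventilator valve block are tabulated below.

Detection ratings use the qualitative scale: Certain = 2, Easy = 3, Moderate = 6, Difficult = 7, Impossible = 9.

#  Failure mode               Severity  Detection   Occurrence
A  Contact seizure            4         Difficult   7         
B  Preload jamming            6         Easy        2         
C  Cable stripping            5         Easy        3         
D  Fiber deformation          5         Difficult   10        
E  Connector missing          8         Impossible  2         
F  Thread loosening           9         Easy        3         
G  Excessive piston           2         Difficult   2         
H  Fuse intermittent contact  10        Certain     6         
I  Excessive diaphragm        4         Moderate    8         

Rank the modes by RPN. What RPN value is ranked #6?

RPN = Severity × Occurrence × Detection:
  A: 4 × 7 × 7 = 196
  B: 6 × 2 × 3 = 36
  C: 5 × 3 × 3 = 45
  D: 5 × 10 × 7 = 350
  E: 8 × 2 × 9 = 144
  F: 9 × 3 × 3 = 81
  G: 2 × 2 × 7 = 28
  H: 10 × 6 × 2 = 120
  I: 4 × 8 × 6 = 192
Sorted descending: 350, 196, 192, 144, 120, 81, 45, 36, 28.
The sixth-highest RPN is 81 (F).

81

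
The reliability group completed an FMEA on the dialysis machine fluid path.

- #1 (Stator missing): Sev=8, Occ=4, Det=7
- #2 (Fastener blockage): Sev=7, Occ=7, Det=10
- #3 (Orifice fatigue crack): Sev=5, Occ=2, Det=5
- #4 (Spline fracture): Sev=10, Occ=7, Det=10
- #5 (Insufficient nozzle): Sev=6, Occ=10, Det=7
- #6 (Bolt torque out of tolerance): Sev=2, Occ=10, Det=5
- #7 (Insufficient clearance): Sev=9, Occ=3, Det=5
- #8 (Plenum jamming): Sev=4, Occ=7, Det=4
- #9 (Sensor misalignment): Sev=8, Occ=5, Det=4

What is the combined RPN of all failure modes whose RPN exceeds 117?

2129

RPN = Severity × Occurrence × Detection:
  #1: 8 × 4 × 7 = 224
  #2: 7 × 7 × 10 = 490
  #3: 5 × 2 × 5 = 50
  #4: 10 × 7 × 10 = 700
  #5: 6 × 10 × 7 = 420
  #6: 2 × 10 × 5 = 100
  #7: 9 × 3 × 5 = 135
  #8: 4 × 7 × 4 = 112
  #9: 8 × 5 × 4 = 160
RPN > 117: #1 (224), #2 (490), #4 (700), #5 (420), #7 (135), #9 (160).
Sum: 224 + 490 + 700 + 420 + 135 + 160 = 2129.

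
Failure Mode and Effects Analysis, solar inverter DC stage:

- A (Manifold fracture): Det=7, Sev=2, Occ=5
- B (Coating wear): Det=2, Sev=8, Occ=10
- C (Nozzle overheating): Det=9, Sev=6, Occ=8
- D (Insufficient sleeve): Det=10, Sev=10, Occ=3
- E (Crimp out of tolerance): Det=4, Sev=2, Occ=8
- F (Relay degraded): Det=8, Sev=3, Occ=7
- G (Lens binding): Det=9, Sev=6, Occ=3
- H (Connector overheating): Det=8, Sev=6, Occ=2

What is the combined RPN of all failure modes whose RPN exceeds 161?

1062

RPN = Severity × Occurrence × Detection:
  A: 2 × 5 × 7 = 70
  B: 8 × 10 × 2 = 160
  C: 6 × 8 × 9 = 432
  D: 10 × 3 × 10 = 300
  E: 2 × 8 × 4 = 64
  F: 3 × 7 × 8 = 168
  G: 6 × 3 × 9 = 162
  H: 6 × 2 × 8 = 96
RPN > 161: C (432), D (300), F (168), G (162).
Sum: 432 + 300 + 168 + 162 = 1062.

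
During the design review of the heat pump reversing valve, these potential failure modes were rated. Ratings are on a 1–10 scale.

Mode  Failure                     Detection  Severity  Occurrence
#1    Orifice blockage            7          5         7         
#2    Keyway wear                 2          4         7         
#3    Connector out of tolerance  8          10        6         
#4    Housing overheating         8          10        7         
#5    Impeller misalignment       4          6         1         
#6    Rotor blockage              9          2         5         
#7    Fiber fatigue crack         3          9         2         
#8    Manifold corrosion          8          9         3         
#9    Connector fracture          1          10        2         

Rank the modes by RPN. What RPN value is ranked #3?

245

RPN = Severity × Occurrence × Detection:
  #1: 5 × 7 × 7 = 245
  #2: 4 × 7 × 2 = 56
  #3: 10 × 6 × 8 = 480
  #4: 10 × 7 × 8 = 560
  #5: 6 × 1 × 4 = 24
  #6: 2 × 5 × 9 = 90
  #7: 9 × 2 × 3 = 54
  #8: 9 × 3 × 8 = 216
  #9: 10 × 2 × 1 = 20
Sorted descending: 560, 480, 245, 216, 90, 56, 54, 24, 20.
The third-highest RPN is 245 (#1).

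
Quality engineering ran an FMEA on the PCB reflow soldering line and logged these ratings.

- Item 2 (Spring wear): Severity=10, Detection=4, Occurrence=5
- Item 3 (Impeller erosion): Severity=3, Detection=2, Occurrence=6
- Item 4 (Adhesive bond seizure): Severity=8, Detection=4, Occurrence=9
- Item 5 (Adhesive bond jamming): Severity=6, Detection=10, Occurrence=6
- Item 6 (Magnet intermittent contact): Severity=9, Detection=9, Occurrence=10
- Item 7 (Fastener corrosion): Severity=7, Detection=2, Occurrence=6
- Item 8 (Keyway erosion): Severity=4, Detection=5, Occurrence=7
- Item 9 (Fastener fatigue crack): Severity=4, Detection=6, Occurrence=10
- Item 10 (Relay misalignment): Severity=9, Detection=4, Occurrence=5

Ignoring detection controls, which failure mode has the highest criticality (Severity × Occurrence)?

Criticality = Severity × Occurrence:
  Item 2: 10 × 5 = 50
  Item 3: 3 × 6 = 18
  Item 4: 8 × 9 = 72
  Item 5: 6 × 6 = 36
  Item 6: 9 × 10 = 90
  Item 7: 7 × 6 = 42
  Item 8: 4 × 7 = 28
  Item 9: 4 × 10 = 40
  Item 10: 9 × 5 = 45
Highest criticality is 90 → Item 6.

Item 6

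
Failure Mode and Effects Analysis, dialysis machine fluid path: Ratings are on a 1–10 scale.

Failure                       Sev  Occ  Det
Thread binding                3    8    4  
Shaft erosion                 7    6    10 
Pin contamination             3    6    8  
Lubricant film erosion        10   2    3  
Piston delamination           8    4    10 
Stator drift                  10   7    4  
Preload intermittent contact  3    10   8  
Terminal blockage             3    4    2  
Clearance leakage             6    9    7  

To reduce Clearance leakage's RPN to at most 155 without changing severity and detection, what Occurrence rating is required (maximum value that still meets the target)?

3

Clearance leakage: S=6, O=9, D=7 → current RPN = 378.
Fixed product = 42. Need 42 × O ≤ 155, so O ≤ 155/42 = 3.69.
Maximum integer Occurrence rating = 3 (gives RPN 126; O=4 would give 168 > 155).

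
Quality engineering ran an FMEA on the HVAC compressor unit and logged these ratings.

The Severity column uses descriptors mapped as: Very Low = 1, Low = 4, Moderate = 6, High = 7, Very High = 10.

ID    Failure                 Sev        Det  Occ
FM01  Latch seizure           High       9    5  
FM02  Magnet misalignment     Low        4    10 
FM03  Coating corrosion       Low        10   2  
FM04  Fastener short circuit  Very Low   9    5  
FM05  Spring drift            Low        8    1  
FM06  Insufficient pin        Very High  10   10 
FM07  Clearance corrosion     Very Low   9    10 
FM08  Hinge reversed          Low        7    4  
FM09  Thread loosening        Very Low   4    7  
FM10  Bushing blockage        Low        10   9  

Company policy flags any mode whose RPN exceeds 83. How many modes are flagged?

6

RPN = Severity × Occurrence × Detection:
  FM01: 7 × 5 × 9 = 315
  FM02: 4 × 10 × 4 = 160
  FM03: 4 × 2 × 10 = 80
  FM04: 1 × 5 × 9 = 45
  FM05: 4 × 1 × 8 = 32
  FM06: 10 × 10 × 10 = 1000
  FM07: 1 × 10 × 9 = 90
  FM08: 4 × 4 × 7 = 112
  FM09: 1 × 7 × 4 = 28
  FM10: 4 × 9 × 10 = 360
Modes with RPN > 83: FM01 (315), FM02 (160), FM06 (1000), FM07 (90), FM08 (112), FM10 (360) → 6.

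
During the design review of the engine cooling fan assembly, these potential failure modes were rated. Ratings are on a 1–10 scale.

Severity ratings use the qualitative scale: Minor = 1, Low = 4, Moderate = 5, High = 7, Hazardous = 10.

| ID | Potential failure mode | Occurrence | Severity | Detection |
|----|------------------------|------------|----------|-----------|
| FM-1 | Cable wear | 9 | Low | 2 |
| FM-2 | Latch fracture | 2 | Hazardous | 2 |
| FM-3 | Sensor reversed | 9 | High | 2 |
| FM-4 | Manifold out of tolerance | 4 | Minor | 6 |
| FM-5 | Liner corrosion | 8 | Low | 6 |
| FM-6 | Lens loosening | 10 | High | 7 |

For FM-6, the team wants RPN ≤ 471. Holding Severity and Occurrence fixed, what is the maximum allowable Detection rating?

FM-6: S=7, O=10, D=7 → current RPN = 490.
Fixed product = 70. Need 70 × D ≤ 471, so D ≤ 471/70 = 6.73.
Maximum integer Detection rating = 6 (gives RPN 420; D=7 would give 490 > 471).

6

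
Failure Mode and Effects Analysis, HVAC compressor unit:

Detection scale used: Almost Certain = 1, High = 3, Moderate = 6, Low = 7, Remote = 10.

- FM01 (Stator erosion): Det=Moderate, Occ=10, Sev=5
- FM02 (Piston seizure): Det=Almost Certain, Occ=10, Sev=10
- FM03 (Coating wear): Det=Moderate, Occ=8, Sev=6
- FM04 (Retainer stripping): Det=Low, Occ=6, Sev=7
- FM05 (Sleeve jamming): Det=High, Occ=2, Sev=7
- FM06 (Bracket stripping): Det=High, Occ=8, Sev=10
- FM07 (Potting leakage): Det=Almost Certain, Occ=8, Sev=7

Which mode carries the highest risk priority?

RPN = Severity × Occurrence × Detection:
  FM01: 5 × 10 × 6 = 300
  FM02: 10 × 10 × 1 = 100
  FM03: 6 × 8 × 6 = 288
  FM04: 7 × 6 × 7 = 294
  FM05: 7 × 2 × 3 = 42
  FM06: 10 × 8 × 3 = 240
  FM07: 7 × 8 × 1 = 56
Highest RPN is 300 → FM01.

FM01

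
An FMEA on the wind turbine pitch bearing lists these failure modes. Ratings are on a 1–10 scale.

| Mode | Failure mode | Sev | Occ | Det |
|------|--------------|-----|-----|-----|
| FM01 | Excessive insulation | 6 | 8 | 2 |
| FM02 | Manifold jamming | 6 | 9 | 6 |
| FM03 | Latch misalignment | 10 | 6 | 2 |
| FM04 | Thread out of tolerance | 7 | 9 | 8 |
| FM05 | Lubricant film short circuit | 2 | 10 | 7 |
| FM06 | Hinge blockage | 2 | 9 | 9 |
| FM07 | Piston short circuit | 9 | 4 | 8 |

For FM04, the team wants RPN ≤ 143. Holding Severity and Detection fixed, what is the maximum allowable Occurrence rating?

2

FM04: S=7, O=9, D=8 → current RPN = 504.
Fixed product = 56. Need 56 × O ≤ 143, so O ≤ 143/56 = 2.55.
Maximum integer Occurrence rating = 2 (gives RPN 112; O=3 would give 168 > 143).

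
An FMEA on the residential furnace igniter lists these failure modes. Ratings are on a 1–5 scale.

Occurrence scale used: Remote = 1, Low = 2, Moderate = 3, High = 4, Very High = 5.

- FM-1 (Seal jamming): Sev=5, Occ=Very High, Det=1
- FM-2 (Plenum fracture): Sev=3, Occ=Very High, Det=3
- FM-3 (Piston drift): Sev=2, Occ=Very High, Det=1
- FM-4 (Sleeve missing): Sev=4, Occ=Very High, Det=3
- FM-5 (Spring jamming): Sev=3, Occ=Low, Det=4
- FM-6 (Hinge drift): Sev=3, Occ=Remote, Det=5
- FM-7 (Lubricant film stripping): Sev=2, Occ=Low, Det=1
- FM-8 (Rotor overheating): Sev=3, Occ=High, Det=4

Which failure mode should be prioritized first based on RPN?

RPN = Severity × Occurrence × Detection:
  FM-1: 5 × 5 × 1 = 25
  FM-2: 3 × 5 × 3 = 45
  FM-3: 2 × 5 × 1 = 10
  FM-4: 4 × 5 × 3 = 60
  FM-5: 3 × 2 × 4 = 24
  FM-6: 3 × 1 × 5 = 15
  FM-7: 2 × 2 × 1 = 4
  FM-8: 3 × 4 × 4 = 48
Highest RPN is 60 → FM-4.

FM-4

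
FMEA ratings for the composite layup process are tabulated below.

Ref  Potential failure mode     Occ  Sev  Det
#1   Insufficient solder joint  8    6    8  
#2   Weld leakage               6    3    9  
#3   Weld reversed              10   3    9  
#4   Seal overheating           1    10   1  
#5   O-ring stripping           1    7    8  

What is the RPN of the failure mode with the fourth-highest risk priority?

RPN = Severity × Occurrence × Detection:
  #1: 6 × 8 × 8 = 384
  #2: 3 × 6 × 9 = 162
  #3: 3 × 10 × 9 = 270
  #4: 10 × 1 × 1 = 10
  #5: 7 × 1 × 8 = 56
Sorted descending: 384, 270, 162, 56, 10.
The fourth-highest RPN is 56 (#5).

56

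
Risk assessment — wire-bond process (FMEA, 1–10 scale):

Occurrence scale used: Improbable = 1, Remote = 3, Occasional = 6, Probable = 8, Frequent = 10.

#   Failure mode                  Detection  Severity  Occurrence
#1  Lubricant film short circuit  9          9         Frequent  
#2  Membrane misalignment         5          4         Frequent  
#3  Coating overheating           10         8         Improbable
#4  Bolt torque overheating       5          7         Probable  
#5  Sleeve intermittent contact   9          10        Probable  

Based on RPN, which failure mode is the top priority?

RPN = Severity × Occurrence × Detection:
  #1: 9 × 10 × 9 = 810
  #2: 4 × 10 × 5 = 200
  #3: 8 × 1 × 10 = 80
  #4: 7 × 8 × 5 = 280
  #5: 10 × 8 × 9 = 720
Highest RPN is 810 → #1.

#1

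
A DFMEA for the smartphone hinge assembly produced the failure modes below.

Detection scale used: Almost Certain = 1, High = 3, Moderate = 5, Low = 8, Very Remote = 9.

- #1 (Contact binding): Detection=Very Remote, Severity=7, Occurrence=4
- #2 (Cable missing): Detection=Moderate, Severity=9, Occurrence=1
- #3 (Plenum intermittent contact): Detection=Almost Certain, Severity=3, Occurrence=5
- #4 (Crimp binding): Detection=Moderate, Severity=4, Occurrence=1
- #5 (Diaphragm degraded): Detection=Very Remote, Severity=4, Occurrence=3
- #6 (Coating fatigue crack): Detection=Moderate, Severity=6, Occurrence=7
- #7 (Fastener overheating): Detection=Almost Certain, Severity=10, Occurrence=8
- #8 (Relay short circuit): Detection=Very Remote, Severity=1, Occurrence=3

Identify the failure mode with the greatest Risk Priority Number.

RPN = Severity × Occurrence × Detection:
  #1: 7 × 4 × 9 = 252
  #2: 9 × 1 × 5 = 45
  #3: 3 × 5 × 1 = 15
  #4: 4 × 1 × 5 = 20
  #5: 4 × 3 × 9 = 108
  #6: 6 × 7 × 5 = 210
  #7: 10 × 8 × 1 = 80
  #8: 1 × 3 × 9 = 27
Highest RPN is 252 → #1.

#1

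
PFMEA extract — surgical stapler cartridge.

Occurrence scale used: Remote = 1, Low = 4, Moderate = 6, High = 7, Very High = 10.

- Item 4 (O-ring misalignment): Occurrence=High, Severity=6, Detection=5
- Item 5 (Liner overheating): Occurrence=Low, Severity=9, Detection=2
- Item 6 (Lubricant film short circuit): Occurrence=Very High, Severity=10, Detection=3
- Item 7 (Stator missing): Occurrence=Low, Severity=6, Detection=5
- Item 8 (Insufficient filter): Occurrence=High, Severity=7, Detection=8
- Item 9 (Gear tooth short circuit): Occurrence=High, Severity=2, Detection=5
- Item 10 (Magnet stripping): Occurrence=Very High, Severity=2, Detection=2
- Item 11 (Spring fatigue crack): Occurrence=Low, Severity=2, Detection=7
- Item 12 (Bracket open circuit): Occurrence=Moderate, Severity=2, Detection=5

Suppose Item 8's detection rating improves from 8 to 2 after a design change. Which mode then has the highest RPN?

Item 6

RPN = Severity × Occurrence × Detection:
  Item 4: 6 × 7 × 5 = 210
  Item 5: 9 × 4 × 2 = 72
  Item 6: 10 × 10 × 3 = 300
  Item 7: 6 × 4 × 5 = 120
  Item 8: 7 × 7 × 8 = 392
  Item 9: 2 × 7 × 5 = 70
  Item 10: 2 × 10 × 2 = 40
  Item 11: 2 × 4 × 7 = 56
  Item 12: 2 × 6 × 5 = 60
After action: Item 8 → 7 × 7 × 2 = 98.
Revised RPNs: Item 6=300, Item 4=210, Item 7=120, Item 8=98, Item 5=72, Item 9=70, Item 12=60, Item 11=56, Item 10=40.
Highest is now Item 6 (300).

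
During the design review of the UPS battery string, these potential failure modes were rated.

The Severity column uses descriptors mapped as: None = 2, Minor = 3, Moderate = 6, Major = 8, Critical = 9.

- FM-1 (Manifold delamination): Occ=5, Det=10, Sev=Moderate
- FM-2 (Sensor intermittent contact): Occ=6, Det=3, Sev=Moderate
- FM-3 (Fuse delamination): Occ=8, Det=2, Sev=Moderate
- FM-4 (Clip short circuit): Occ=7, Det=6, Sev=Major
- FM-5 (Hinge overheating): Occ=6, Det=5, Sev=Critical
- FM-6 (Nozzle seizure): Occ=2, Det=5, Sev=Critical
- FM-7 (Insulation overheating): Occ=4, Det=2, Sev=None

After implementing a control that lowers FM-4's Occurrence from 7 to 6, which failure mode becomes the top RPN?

RPN = Severity × Occurrence × Detection:
  FM-1: 6 × 5 × 10 = 300
  FM-2: 6 × 6 × 3 = 108
  FM-3: 6 × 8 × 2 = 96
  FM-4: 8 × 7 × 6 = 336
  FM-5: 9 × 6 × 5 = 270
  FM-6: 9 × 2 × 5 = 90
  FM-7: 2 × 4 × 2 = 16
After action: FM-4 → 8 × 6 × 6 = 288.
Revised RPNs: FM-1=300, FM-4=288, FM-5=270, FM-2=108, FM-3=96, FM-6=90, FM-7=16.
Highest is now FM-1 (300).

FM-1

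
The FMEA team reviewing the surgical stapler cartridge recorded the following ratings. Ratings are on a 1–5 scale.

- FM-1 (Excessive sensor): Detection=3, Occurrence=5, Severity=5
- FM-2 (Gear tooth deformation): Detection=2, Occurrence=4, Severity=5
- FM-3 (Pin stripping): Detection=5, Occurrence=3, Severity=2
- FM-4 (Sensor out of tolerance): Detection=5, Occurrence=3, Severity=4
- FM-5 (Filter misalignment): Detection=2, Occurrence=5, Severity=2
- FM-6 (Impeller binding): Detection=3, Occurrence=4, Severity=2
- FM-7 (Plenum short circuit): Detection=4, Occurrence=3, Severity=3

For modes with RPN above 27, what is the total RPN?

RPN = Severity × Occurrence × Detection:
  FM-1: 5 × 5 × 3 = 75
  FM-2: 5 × 4 × 2 = 40
  FM-3: 2 × 3 × 5 = 30
  FM-4: 4 × 3 × 5 = 60
  FM-5: 2 × 5 × 2 = 20
  FM-6: 2 × 4 × 3 = 24
  FM-7: 3 × 3 × 4 = 36
RPN > 27: FM-1 (75), FM-2 (40), FM-3 (30), FM-4 (60), FM-7 (36).
Sum: 75 + 40 + 30 + 60 + 36 = 241.

241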